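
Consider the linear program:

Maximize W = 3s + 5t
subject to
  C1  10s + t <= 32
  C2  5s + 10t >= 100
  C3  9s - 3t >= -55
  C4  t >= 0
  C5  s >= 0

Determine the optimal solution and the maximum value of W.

Extreme points and W = 3s + 5t:
  (44/19, 168/19) → W = 972/19
  (41/39, 838/39) → W = 4313/39
  (0, 10) → W = 50
  (0, 55/3) → W = 275/3

At the optimal vertex, 10s + t = 32 and 9s - 3t = -55.
Solving simultaneously gives s = 41/39, t = 838/39.

s = 41/39, t = 838/39, maximum W = 4313/39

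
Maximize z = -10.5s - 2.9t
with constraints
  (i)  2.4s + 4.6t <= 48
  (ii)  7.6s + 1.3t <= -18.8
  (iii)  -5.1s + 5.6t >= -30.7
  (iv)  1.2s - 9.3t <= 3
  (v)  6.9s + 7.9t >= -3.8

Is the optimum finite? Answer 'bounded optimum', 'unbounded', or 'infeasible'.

Extreme points and z = -10.5s - 2.9t:
  (-1861/398, 2562/199) → z = 46809/3980
  (-19834/639, 5672/213) → z = 264851/1065
  (-14358/5107, 10084/5107) → z = 607577/25535
The feasible region has finitely many vertices and no improving ray; the maximum is 264851/1065 at (-19834/639, 5672/213).

bounded optimum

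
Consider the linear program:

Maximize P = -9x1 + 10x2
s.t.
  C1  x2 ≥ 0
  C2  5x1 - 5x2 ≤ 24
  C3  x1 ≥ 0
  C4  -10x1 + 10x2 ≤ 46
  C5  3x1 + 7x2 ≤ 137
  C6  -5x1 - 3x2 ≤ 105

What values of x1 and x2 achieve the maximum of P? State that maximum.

Vertices and P = -9x1 + 10x2:
  (24/5, 0) → P = -216/5
  (0, 0) → P = 0
  (853/50, 613/50) → P = -1547/50
  (0, 23/5) → P = 46
  (262/25, 377/25) → P = 1412/25

The binding constraints are -10x1 + 10x2 = 46 and 3x1 + 7x2 = 137.
Solving simultaneously gives x1 = 262/25, x2 = 377/25.

x1 = 262/25, x2 = 377/25, maximum P = 1412/25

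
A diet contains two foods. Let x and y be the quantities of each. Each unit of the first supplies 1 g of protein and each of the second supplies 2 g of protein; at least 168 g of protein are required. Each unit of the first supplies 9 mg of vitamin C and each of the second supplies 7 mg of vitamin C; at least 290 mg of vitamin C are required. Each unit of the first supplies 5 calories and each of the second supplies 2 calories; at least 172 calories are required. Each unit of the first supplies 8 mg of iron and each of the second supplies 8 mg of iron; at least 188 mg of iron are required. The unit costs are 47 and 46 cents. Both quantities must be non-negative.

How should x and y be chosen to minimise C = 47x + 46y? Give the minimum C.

x = 1, y = 167/2, minimum C = 3888

Extreme points and C = 47x + 46y:
  (0, 86) → C = 3956
  (168, 0) → C = 7896
  (1, 167/2) → C = 3888
The feasible region is unbounded (it extends along (0, 1), (1, 0)), but C strictly increases along every unbounded feasible direction, so there is no improving ray and the minimum is attained at a vertex.

The binding constraints are x + 2y = 168 and 5x + 2y = 172.
Solving simultaneously gives x = 1, y = 167/2.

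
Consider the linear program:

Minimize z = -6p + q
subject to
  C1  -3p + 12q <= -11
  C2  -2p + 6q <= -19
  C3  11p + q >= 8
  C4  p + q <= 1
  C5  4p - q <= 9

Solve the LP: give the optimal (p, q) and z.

Vertices and z = -6p + q:
  (67/68, -193/68) → z = -35/4
  (35/22, -29/11) → z = -134/11
  (17/15, -67/15) → z = -169/15

p = 35/22, q = -29/11, minimum z = -134/11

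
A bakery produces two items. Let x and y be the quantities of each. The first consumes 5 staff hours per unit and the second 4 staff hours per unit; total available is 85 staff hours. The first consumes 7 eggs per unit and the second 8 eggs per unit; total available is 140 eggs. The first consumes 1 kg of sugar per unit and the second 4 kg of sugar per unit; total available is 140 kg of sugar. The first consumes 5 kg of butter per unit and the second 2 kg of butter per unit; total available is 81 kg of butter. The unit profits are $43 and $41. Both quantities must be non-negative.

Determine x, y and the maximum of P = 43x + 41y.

x = 10, y = 35/4, maximum P = 3155/4

Corner points and P = 43x + 41y:
  (0, 0) → P = 0
  (0, 35/2) → P = 1435/2
  (81/5, 0) → P = 3483/5
  (10, 35/4) → P = 3155/4
  (77/5, 2) → P = 3721/5

At the optimal vertex, 5x + 4y = 85 and 7x + 8y = 140.
Solving simultaneously gives x = 10, y = 35/4.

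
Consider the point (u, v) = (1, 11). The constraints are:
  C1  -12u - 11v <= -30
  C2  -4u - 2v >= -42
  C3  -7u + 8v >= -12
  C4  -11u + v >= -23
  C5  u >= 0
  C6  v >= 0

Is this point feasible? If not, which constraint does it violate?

feasible

C1: -133 ≤ -30 ✓
C2: -26 ≥ -42 ✓
C3: 81 ≥ -12 ✓
C4: 0 ≥ -23 ✓
C5: 1 ≥ 0 ✓
C6: 11 ≥ 0 ✓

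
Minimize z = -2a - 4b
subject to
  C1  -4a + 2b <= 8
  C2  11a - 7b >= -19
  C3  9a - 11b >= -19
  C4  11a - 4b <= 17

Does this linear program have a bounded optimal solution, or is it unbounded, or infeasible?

Feasible corners and z = -2a - 4b:
  (-3, -2) → z = 14
  (-38/29, 19/29) → z = 0
  (263/85, 362/85) → z = -1974/85
The feasible region has finitely many vertices and no improving ray; the minimum is -1974/85 at (263/85, 362/85).

bounded optimum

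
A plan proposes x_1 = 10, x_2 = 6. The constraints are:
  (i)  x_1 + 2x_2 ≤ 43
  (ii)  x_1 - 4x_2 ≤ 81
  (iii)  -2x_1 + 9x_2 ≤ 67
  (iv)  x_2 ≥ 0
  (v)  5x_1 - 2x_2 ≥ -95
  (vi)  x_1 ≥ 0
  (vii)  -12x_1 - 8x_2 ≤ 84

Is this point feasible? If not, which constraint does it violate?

feasible

(i): 22 ≤ 43 ✓
(ii): -14 ≤ 81 ✓
(iii): 34 ≤ 67 ✓
(iv): 6 ≥ 0 ✓
(v): 38 ≥ -95 ✓
(vi): 10 ≥ 0 ✓
(vii): -168 ≤ 84 ✓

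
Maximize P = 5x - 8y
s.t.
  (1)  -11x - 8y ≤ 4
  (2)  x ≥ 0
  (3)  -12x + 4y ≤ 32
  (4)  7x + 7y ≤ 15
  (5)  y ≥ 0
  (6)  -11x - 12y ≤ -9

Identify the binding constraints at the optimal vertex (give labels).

(4) and (5)

Feasible corners and P = 5x - 8y:
  (0, 15/7) → P = -120/7
  (0, 3/4) → P = -6
  (15/7, 0) → P = 75/7
  (9/11, 0) → P = 45/11

The maximum is at (15/7, 0). Substituting into each constraint, equality holds for (4) and (5); the remaining constraints have slack.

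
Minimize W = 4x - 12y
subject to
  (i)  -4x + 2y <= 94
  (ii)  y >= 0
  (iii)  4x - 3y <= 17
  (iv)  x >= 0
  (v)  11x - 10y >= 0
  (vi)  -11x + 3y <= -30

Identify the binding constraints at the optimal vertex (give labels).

Extreme points and W = 4x - 12y:
  (17/4, 0) → W = 17
  (30/11, 0) → W = 120/11
  (170/7, 187/7) → W = -1564/7
  (300/77, 30/7) → W = -2760/77

The minimum is at (170/7, 187/7). Substituting into each constraint, equality holds for (iii) and (v); the remaining constraints have slack.

(iii) and (v)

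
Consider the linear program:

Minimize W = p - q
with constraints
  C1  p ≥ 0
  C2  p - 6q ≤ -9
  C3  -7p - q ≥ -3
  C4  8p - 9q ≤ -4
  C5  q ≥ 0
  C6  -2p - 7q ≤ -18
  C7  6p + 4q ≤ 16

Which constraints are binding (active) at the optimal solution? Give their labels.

C1 and C3

Corner points and W = p - q:
  (0, 3) → W = -3
  (0, 18/7) → W = -18/7
  (3/47, 120/47) → W = -117/47

The minimum is at (0, 3). Substituting into each constraint, equality holds for C1 and C3; the remaining constraints have slack.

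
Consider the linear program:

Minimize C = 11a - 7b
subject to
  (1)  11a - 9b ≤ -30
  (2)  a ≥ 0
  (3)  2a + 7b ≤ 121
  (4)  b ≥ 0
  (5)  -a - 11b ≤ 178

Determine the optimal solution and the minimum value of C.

a = 0, b = 121/7, minimum C = -121

Feasible corners and C = 11a - 7b:
  (0, 10/3) → C = -70/3
  (879/95, 1391/95) → C = -68/95
  (0, 121/7) → C = -121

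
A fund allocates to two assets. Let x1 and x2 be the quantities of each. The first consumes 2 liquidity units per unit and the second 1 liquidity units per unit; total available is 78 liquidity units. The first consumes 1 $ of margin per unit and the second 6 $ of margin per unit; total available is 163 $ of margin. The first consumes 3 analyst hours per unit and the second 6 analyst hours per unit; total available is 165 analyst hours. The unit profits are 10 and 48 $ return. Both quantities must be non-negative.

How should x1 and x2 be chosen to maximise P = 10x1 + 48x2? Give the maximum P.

x1 = 1, x2 = 27, maximum P = 1306

Corner points and P = 10x1 + 48x2:
  (0, 0) → P = 0
  (0, 163/6) → P = 1304
  (39, 0) → P = 390
  (101/3, 32/3) → P = 2546/3
  (1, 27) → P = 1306

The optimum lies where x1 + 6x2 = 163 and 3x1 + 6x2 = 165.
Solving simultaneously gives x1 = 1, x2 = 27.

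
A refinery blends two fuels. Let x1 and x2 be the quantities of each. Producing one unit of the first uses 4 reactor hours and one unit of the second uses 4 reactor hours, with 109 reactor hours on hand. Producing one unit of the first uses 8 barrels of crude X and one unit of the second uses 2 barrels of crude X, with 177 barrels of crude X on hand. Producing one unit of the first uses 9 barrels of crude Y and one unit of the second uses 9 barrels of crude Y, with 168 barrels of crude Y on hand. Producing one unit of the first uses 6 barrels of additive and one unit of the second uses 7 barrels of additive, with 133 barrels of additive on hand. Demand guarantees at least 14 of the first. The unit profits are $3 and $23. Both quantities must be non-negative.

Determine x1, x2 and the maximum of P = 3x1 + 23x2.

The optimum lies where 9x1 + 9x2 = 168 and x1 = 14.
Solving simultaneously gives x1 = 14, x2 = 14/3.

x1 = 14, x2 = 14/3, maximum P = 448/3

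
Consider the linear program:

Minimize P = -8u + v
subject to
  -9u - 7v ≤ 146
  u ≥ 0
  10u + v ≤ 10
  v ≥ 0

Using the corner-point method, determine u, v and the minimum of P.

Feasible corners and P = -8u + v:
  (0, 10) → P = 10
  (0, 0) → P = 0
  (1, 0) → P = -8

The optimum lies where 10u + v = 10 and v = 0.
Solving simultaneously gives u = 1, v = 0.

u = 1, v = 0, minimum P = -8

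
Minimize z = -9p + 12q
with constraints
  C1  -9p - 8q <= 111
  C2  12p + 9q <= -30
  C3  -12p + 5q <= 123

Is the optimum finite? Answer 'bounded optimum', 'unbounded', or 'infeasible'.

bounded optimum

Corner points and z = -9p + 12q:
  (253/5, -354/5) → z = -1305
  (-513/47, -75/47) → z = 3717/47
  (-419/56, 93/14) → z = 8235/56
The feasible region has finitely many vertices and no improving ray; the minimum is -1305 at (253/5, -354/5).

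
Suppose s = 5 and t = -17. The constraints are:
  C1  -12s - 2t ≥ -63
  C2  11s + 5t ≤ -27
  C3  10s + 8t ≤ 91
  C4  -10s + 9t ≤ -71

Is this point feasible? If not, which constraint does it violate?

feasible

C1: -26 ≥ -63 ✓
C2: -30 ≤ -27 ✓
C3: -86 ≤ 91 ✓
C4: -203 ≤ -71 ✓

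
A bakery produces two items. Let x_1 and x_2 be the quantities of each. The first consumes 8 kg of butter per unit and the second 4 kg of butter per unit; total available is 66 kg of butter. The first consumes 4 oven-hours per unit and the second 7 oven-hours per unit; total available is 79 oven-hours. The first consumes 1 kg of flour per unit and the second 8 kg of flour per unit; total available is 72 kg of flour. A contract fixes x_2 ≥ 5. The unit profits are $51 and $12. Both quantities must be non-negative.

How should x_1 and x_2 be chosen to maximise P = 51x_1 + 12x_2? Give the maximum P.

x_1 = 23/4, x_2 = 5, maximum P = 1413/4

Extreme points and P = 51x_1 + 12x_2:
  (0, 9) → P = 108
  (0, 5) → P = 60
  (4, 17/2) → P = 306
  (23/4, 5) → P = 1413/4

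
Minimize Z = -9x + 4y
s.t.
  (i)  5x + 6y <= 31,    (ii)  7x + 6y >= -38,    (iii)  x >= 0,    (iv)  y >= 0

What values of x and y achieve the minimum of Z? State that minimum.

x = 31/5, y = 0, minimum Z = -279/5

Feasible corners and Z = -9x + 4y:
  (0, 31/6) → Z = 62/3
  (31/5, 0) → Z = -279/5
  (0, 0) → Z = 0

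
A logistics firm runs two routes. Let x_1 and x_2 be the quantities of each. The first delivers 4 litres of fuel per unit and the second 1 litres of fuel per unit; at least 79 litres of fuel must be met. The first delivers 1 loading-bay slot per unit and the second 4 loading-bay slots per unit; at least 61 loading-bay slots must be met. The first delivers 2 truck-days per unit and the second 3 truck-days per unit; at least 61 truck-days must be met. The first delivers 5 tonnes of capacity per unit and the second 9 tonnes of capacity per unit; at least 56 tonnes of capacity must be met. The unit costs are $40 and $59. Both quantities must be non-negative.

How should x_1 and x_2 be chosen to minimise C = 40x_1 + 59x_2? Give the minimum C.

Vertices and C = 40x_1 + 59x_2:
  (0, 79) → C = 4661
  (61, 0) → C = 2440
  (17, 11) → C = 1329
The feasible region is unbounded (it extends along (0, 1), (1, 0)), but C strictly increases along every unbounded feasible direction, so there is no improving ray and the minimum is attained at a vertex.

At the optimal vertex, 4x_1 + x_2 = 79 and x_1 + 4x_2 = 61.
Solving simultaneously gives x_1 = 17, x_2 = 11.

x_1 = 17, x_2 = 11, minimum C = 1329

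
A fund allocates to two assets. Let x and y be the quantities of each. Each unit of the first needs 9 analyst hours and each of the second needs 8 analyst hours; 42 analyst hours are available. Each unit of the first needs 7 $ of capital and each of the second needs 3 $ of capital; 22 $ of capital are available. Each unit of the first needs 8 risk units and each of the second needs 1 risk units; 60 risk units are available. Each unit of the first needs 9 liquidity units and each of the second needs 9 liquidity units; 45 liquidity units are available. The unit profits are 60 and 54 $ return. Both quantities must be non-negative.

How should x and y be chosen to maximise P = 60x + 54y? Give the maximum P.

x = 7/4, y = 13/4, maximum P = 561/2

Extreme points and P = 60x + 54y:
  (0, 0) → P = 0
  (0, 5) → P = 270
  (22/7, 0) → P = 1320/7
  (7/4, 13/4) → P = 561/2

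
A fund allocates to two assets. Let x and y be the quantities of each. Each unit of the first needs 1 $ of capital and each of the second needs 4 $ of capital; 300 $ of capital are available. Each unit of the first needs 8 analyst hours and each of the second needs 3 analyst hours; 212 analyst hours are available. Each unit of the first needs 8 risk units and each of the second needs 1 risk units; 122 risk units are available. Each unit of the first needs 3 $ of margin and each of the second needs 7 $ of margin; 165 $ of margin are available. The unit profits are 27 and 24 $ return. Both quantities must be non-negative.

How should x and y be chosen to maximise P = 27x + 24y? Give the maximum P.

x = 13, y = 18, maximum P = 783

Corner points and P = 27x + 24y:
  (0, 0) → P = 0
  (0, 165/7) → P = 3960/7
  (61/4, 0) → P = 1647/4
  (13, 18) → P = 783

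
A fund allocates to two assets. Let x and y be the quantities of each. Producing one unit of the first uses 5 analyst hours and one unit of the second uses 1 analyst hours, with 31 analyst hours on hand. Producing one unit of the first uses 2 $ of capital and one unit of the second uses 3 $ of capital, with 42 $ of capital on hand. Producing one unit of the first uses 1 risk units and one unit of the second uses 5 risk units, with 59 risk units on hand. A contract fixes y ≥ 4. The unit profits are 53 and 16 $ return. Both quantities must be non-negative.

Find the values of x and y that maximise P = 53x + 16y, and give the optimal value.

x = 4, y = 11, maximum P = 388

At the optimal vertex, 5x + y = 31 and x + 5y = 59.
Solving simultaneously gives x = 4, y = 11.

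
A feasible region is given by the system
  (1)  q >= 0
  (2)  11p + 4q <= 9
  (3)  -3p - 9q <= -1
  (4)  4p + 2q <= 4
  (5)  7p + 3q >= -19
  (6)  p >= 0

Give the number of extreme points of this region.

Pairwise boundary intersections that survive every other constraint:
  (9/11, 0)
  (1/3, 0)
  (1/3, 4/3)
  (0, 1/9)
  (0, 2)

5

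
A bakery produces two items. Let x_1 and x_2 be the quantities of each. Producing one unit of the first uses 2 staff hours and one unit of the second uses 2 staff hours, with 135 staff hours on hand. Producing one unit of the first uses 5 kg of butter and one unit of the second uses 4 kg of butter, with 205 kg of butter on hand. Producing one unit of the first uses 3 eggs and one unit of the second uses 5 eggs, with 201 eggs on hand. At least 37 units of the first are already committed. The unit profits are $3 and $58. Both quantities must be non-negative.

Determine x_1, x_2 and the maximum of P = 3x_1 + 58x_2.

x_1 = 37, x_2 = 5, maximum P = 401

Vertices and P = 3x_1 + 58x_2:
  (41, 0) → P = 123
  (37, 0) → P = 111
  (37, 5) → P = 401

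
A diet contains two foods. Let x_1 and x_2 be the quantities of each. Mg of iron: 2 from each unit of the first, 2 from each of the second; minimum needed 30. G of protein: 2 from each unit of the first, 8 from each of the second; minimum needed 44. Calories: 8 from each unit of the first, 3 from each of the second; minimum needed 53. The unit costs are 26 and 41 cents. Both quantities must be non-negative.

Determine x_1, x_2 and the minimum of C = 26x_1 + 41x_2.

Feasible corners and C = 26x_1 + 41x_2:
  (0, 53/3) → C = 2173/3
  (22, 0) → C = 572
  (38/3, 7/3) → C = 425
  (8/5, 67/5) → C = 591
The feasible region is unbounded (it extends along (0, 1), (1, 0)), but C strictly increases along every unbounded feasible direction, so there is no improving ray and the minimum is attained at a vertex.

At the optimal vertex, 2x_1 + 2x_2 = 30 and 2x_1 + 8x_2 = 44.
Solving simultaneously gives x_1 = 38/3, x_2 = 7/3.

x_1 = 38/3, x_2 = 7/3, minimum C = 425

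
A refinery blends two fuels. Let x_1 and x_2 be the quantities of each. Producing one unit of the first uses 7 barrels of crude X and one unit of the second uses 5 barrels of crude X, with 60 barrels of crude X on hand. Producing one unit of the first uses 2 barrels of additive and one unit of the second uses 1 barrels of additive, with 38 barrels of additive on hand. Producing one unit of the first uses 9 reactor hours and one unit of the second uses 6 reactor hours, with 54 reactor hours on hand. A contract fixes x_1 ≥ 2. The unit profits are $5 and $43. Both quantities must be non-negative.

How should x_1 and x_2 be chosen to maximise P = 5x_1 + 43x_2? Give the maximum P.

x_1 = 2, x_2 = 6, maximum P = 268

Feasible corners and P = 5x_1 + 43x_2:
  (6, 0) → P = 30
  (2, 0) → P = 10
  (2, 6) → P = 268

The binding constraints are 9x_1 + 6x_2 = 54 and x_1 = 2.
Solving simultaneously gives x_1 = 2, x_2 = 6.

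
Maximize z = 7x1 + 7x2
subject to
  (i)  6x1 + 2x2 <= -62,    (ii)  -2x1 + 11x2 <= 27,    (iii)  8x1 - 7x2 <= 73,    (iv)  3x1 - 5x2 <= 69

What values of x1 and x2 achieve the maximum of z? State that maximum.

Corner points and z = 7x1 + 7x2:
  (-368/35, 19/35) → z = -349/5
  (-144/29, -467/29) → z = -4277/29
  (-118/19, -333/19) → z = -3157/19
The feasible region is unbounded (it extends along (-5, -3), (-11, -2)), but z strictly decreases along every unbounded feasible direction, so there is no improving ray and the maximum is attained at a vertex.

The optimum lies where 6x1 + 2x2 = -62 and -2x1 + 11x2 = 27.
Solving simultaneously gives x1 = -368/35, x2 = 19/35.

x1 = -368/35, x2 = 19/35, maximum z = -349/5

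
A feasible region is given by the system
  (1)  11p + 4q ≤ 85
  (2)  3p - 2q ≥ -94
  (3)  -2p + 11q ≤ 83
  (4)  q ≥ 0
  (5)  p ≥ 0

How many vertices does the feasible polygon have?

4

Intersecting each pair of boundary lines and keeping only the points that satisfy every inequality leaves:
  (201/43, 361/43)
  (85/11, 0)
  (0, 83/11)
  (0, 0)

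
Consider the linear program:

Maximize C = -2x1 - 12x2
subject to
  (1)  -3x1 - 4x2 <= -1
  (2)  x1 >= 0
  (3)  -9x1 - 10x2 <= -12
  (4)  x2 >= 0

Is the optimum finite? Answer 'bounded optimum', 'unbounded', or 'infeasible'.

Corner points and C = -2x1 - 12x2:
  (0, 6/5) → C = -72/5
  (4/3, 0) → C = -8/3
The feasible region has finitely many vertices and no improving ray; the maximum is -8/3 at (4/3, 0).

bounded optimum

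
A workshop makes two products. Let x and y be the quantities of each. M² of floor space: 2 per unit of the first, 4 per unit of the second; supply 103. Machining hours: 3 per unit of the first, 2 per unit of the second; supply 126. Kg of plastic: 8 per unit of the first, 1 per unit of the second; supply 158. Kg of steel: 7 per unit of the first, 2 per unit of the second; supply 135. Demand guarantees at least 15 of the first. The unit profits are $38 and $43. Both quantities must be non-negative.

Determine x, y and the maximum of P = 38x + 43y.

Corner points and P = 38x + 43y:
  (135/7, 0) → P = 5130/7
  (15, 0) → P = 570
  (15, 15) → P = 1215

At the optimal vertex, 7x + 2y = 135 and x = 15.
Solving simultaneously gives x = 15, y = 15.

x = 15, y = 15, maximum P = 1215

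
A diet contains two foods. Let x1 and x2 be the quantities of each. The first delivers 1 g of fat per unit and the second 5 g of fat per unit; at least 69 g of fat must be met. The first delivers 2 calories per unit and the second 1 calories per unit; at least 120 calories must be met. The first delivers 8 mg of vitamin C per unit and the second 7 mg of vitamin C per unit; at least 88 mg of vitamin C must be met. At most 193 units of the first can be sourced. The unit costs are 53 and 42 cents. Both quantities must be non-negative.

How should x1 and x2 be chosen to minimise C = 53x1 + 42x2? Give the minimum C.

The feasible region is unbounded (it extends along (0, 1)), but C strictly increases along every unbounded feasible direction, so there is no improving ray and the minimum is attained at a vertex.

x1 = 59, x2 = 2, minimum C = 3211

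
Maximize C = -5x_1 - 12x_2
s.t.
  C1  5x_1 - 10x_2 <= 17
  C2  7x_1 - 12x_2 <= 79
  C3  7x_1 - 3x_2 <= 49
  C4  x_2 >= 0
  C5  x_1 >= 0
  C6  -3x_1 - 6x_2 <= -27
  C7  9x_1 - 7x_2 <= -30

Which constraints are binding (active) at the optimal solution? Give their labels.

Corner points and C = -5x_1 - 12x_2:
  (433/22, 651/22) → C = -907/2
  (0, 9/2) → C = -54
  (3/25, 111/25) → C = -1347/25
The feasible region is unbounded (it extends along (0, 1), (3, 7)), but C strictly decreases along every unbounded feasible direction, so there is no improving ray and the maximum is attained at a vertex.

The maximum is at (3/25, 111/25). Substituting into each constraint, equality holds for C6 and C7; the remaining constraints have slack.

C6 and C7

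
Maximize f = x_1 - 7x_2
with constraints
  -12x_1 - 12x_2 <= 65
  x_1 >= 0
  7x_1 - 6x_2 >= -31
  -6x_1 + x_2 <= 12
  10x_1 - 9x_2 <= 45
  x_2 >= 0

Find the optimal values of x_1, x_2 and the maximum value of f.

Vertices and f = x_1 - 7x_2:
  (0, 31/6) → f = -217/6
  (0, 0) → f = 0
  (9/2, 0) → f = 9/2
The feasible region is unbounded (it extends along (9, 10), (6, 7)), but f strictly decreases along every unbounded feasible direction, so there is no improving ray and the maximum is attained at a vertex.

x_1 = 9/2, x_2 = 0, maximum f = 9/2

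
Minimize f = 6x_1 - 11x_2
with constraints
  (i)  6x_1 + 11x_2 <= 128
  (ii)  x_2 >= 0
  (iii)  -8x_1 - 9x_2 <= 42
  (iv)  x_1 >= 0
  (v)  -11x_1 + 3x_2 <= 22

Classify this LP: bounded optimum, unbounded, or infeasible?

Extreme points and f = 6x_1 - 11x_2:
  (64/3, 0) → f = 128
  (142/139, 1540/139) → f = -16088/139
  (0, 0) → f = 0
  (0, 22/3) → f = -242/3
The feasible region has finitely many vertices and no improving ray; the minimum is -16088/139 at (142/139, 1540/139).

bounded optimum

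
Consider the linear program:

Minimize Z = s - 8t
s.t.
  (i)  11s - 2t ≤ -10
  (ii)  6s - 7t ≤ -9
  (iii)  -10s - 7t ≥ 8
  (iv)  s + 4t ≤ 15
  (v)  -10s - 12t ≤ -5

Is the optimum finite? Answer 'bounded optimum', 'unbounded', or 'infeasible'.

bounded optimum

Vertices and Z = s - 8t:
  (-137/33, 158/33) → Z = -467/11
  (-131/50, 13/5) → Z = -1171/50
  (-40/7, 145/28) → Z = -330/7
The feasible region has finitely many vertices and no improving ray; the minimum is -330/7 at (-40/7, 145/28).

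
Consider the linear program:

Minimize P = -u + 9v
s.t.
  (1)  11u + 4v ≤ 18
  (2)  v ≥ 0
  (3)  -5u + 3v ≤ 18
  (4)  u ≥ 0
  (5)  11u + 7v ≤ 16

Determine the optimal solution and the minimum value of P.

u = 16/11, v = 0, minimum P = -16/11

Vertices and P = -u + 9v:
  (0, 0) → P = 0
  (16/11, 0) → P = -16/11
  (0, 16/7) → P = 144/7

At the optimal vertex, v = 0 and 11u + 7v = 16.
Solving simultaneously gives u = 16/11, v = 0.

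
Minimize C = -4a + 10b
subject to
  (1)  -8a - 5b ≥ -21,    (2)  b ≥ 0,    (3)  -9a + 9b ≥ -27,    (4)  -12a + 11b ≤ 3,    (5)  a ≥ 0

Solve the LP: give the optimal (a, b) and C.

a = 21/8, b = 0, minimum C = -21/2

Feasible corners and C = -4a + 10b:
  (21/8, 0) → C = -21/2
  (54/37, 69/37) → C = 474/37
  (0, 0) → C = 0
  (0, 3/11) → C = 30/11

At the optimal vertex, -8a - 5b = -21 and b = 0.
Solving simultaneously gives a = 21/8, b = 0.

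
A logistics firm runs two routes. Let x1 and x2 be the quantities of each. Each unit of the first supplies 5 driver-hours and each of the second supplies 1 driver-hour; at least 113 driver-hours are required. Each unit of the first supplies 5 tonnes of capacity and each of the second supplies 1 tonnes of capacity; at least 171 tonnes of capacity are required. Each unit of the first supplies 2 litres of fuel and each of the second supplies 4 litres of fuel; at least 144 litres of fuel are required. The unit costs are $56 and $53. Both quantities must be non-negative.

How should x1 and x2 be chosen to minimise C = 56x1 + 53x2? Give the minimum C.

Extreme points and C = 56x1 + 53x2:
  (0, 171) → C = 9063
  (72, 0) → C = 4032
  (30, 21) → C = 2793
The feasible region is unbounded (it extends along (0, 1), (1, 0)), but C strictly increases along every unbounded feasible direction, so there is no improving ray and the minimum is attained at a vertex.

x1 = 30, x2 = 21, minimum C = 2793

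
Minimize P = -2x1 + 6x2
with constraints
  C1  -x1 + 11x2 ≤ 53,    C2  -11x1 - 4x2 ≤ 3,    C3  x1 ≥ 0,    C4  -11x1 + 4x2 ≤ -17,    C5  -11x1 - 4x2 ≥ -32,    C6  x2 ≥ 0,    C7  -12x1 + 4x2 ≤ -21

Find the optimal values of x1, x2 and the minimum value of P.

Corner points and P = -2x1 + 6x2:
  (32/11, 0) → P = -64/11
  (53/23, 153/92) → P = 247/46
  (7/4, 0) → P = -7/2

The optimum lies where -11x1 - 4x2 = -32 and x2 = 0.
Solving simultaneously gives x1 = 32/11, x2 = 0.

x1 = 32/11, x2 = 0, minimum P = -64/11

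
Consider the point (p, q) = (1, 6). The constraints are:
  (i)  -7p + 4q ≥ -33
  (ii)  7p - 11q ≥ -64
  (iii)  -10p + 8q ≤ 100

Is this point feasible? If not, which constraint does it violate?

feasible

(i): 17 ≥ -33 ✓
(ii): -59 ≥ -64 ✓
(iii): 38 ≤ 100 ✓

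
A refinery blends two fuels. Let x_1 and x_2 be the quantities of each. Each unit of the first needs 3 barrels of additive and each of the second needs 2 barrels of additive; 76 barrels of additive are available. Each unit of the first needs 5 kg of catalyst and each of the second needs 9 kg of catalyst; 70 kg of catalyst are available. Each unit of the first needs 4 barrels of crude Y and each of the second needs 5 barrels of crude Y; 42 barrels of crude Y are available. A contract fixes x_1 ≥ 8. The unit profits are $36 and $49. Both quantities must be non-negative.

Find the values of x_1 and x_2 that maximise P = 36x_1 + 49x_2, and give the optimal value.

x_1 = 8, x_2 = 2, maximum P = 386

The optimum lies where 4x_1 + 5x_2 = 42 and x_1 = 8.
Solving simultaneously gives x_1 = 8, x_2 = 2.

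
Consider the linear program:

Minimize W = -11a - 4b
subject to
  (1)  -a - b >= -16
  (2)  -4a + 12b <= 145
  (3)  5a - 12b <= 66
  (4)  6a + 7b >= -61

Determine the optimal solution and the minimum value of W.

a = 258/17, b = 14/17, minimum W = -2894/17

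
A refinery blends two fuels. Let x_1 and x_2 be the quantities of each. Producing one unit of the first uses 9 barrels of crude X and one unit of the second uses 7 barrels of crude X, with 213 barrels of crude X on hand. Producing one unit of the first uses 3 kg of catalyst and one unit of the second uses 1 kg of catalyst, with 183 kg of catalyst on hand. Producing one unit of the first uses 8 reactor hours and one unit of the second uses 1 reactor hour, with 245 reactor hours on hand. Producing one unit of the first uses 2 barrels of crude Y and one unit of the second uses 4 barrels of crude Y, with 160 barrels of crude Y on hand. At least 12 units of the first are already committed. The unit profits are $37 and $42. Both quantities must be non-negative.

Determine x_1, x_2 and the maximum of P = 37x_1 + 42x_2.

x_1 = 12, x_2 = 15, maximum P = 1074

Vertices and P = 37x_1 + 42x_2:
  (71/3, 0) → P = 2627/3
  (12, 0) → P = 444
  (12, 15) → P = 1074

The binding constraints are 9x_1 + 7x_2 = 213 and x_1 = 12.
Solving simultaneously gives x_1 = 12, x_2 = 15.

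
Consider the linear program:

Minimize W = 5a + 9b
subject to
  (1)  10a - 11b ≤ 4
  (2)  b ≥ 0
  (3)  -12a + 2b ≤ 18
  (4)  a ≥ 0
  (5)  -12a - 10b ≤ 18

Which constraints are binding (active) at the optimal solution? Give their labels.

(2) and (4)

Feasible corners and W = 5a + 9b:
  (2/5, 0) → W = 2
  (0, 0) → W = 0
  (0, 9) → W = 81
The feasible region is unbounded (it extends along (11, 10), (1, 6)), but W strictly increases along every unbounded feasible direction, so there is no improving ray and the minimum is attained at a vertex.

The minimum is at (0, 0). Substituting into each constraint, equality holds for (2) and (4); the remaining constraints have slack.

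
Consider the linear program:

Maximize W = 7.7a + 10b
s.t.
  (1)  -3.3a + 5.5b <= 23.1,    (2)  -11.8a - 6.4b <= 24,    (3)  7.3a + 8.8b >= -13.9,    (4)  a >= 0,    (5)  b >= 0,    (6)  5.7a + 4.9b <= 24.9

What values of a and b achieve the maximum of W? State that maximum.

a = 0.5, b = 4.5, maximum W = 48.85

The binding constraints are -3.3a + 5.5b = 23.1 and 5.7a + 4.9b = 24.9.
Solving simultaneously gives a = 1/2, b = 9/2.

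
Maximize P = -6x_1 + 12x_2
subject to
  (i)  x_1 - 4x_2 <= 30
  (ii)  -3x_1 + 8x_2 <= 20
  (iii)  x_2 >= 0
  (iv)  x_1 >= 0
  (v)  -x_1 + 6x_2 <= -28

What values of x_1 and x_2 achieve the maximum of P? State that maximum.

x_1 = 28, x_2 = 0, maximum P = -168

Feasible corners and P = -6x_1 + 12x_2:
  (30, 0) → P = -180
  (34, 1) → P = -192
  (28, 0) → P = -168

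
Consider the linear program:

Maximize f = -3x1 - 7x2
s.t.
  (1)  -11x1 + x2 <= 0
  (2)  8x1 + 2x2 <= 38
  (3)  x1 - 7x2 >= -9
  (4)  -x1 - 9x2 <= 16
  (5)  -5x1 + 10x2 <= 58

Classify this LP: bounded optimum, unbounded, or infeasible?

bounded optimum

Corner points and f = -3x1 - 7x2:
  (9/76, 99/76) → f = -180/19
  (-4/25, -44/25) → f = 64/5
  (124/29, 55/29) → f = -757/29
  (187/35, -83/35) → f = 4/7
The feasible region has finitely many vertices and no improving ray; the maximum is 64/5 at (-4/25, -44/25).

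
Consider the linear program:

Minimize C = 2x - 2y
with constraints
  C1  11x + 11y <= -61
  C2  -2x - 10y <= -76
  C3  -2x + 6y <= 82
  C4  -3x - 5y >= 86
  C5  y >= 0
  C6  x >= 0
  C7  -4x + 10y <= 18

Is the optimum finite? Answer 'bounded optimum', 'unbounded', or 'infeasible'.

infeasible

The boundaries x = 0 and -4x + 10y = 18 meet at (0, 9/5), but that point violates 11x + 11y ≤ -61. Every candidate vertex is excluded by some other constraint, so the feasible region is empty.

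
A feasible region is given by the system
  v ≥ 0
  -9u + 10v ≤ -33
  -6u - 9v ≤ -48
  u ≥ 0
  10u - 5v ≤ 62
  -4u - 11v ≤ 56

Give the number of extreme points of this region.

3

Pairwise boundary intersections that survive every other constraint:
  (259/47, 78/47)
  (91/11, 228/55)
  (133/20, 9/10)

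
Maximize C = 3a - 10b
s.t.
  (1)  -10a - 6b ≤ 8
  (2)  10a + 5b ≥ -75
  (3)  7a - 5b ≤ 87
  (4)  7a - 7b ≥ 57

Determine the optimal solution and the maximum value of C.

Vertices and C = 3a - 10b:
  (241/46, -463/46) → C = 5353/46
  (143/56, -313/56) → C = 3559/56
  (162/7, 15) → C = -564/7

a = 241/46, b = -463/46, maximum C = 5353/46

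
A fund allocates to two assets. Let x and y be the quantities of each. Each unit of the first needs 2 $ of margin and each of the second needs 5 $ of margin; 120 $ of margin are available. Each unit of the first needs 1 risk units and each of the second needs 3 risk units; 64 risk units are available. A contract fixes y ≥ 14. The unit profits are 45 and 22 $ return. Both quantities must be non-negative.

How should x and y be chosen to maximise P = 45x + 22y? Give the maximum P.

x = 22, y = 14, maximum P = 1298

Vertices and P = 45x + 22y:
  (0, 64/3) → P = 1408/3
  (0, 14) → P = 308
  (22, 14) → P = 1298

The binding constraints are x + 3y = 64 and y = 14.
Solving simultaneously gives x = 22, y = 14.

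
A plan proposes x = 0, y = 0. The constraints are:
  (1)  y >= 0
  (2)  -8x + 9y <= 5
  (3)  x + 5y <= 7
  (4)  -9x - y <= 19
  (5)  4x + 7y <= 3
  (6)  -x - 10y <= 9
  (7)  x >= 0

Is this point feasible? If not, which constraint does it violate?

feasible

(1): 0 ≥ 0 ✓
(2): 0 ≤ 5 ✓
(3): 0 ≤ 7 ✓
(4): 0 ≤ 19 ✓
(5): 0 ≤ 3 ✓
(6): 0 ≤ 9 ✓
(7): 0 ≥ 0 ✓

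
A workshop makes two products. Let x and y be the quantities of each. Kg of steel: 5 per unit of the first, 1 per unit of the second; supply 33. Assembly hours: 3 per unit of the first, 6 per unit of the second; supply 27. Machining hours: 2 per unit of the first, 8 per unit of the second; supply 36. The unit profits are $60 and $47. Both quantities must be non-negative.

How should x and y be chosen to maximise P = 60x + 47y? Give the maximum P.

Vertices and P = 60x + 47y:
  (0, 0) → P = 0
  (0, 9/2) → P = 423/2
  (33/5, 0) → P = 396
  (19/3, 4/3) → P = 1328/3

At the optimal vertex, 5x + y = 33 and 3x + 6y = 27.
Solving simultaneously gives x = 19/3, y = 4/3.

x = 19/3, y = 4/3, maximum P = 1328/3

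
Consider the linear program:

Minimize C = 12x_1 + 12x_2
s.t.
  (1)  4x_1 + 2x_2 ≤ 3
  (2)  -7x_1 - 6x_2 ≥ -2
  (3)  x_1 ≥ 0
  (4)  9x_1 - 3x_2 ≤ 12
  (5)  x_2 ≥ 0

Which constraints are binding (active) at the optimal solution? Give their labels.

Extreme points and C = 12x_1 + 12x_2:
  (0, 1/3) → C = 4
  (2/7, 0) → C = 24/7
  (0, 0) → C = 0

The minimum is at (0, 0). Substituting into each constraint, equality holds for (3) and (5); the remaining constraints have slack.

(3) and (5)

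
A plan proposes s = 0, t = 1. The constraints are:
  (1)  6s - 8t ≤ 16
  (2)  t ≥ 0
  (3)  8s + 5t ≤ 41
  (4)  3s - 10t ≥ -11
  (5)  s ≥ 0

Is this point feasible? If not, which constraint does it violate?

feasible

(1): -8 ≤ 16 ✓
(2): 1 ≥ 0 ✓
(3): 5 ≤ 41 ✓
(4): -10 ≥ -11 ✓
(5): 0 ≥ 0 ✓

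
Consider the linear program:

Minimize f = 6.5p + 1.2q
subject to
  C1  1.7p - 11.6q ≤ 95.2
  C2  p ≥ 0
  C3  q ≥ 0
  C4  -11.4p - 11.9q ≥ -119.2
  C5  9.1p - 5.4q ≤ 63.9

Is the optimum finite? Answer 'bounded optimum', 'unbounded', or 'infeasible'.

Extreme points and f = 6.5p + 1.2q:
  (0, 0) → f = 0
  (0, 1192/119) → f = 7152/595
  (639/91, 0) → f = 639/14
  (140409/16985, 35626/16985) → f = 9554097/169850
The feasible region has finitely many vertices and no improving ray; the minimum is 0 at (0, 0).

bounded optimum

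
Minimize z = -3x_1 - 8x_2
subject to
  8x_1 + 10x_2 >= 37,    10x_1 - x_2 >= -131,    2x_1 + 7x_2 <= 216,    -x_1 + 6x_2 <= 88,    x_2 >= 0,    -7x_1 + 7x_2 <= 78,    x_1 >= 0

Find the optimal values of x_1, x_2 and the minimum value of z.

Vertices and z = -3x_1 - 8x_2:
  (37/8, 0) → z = -111/8
  (0, 37/10) → z = -148/5
  (680/19, 392/19) → z = -5176/19
  (108, 0) → z = -324
  (148/35, 538/35) → z = -4748/35
  (0, 78/7) → z = -624/7

At the optimal vertex, 2x_1 + 7x_2 = 216 and x_2 = 0.
Solving simultaneously gives x_1 = 108, x_2 = 0.

x_1 = 108, x_2 = 0, minimum z = -324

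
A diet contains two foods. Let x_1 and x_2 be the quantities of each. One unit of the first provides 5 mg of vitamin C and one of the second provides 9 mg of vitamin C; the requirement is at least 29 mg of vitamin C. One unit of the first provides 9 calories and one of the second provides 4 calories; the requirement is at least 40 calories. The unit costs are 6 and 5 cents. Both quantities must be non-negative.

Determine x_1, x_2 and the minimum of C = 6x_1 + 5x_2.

Feasible corners and C = 6x_1 + 5x_2:
  (0, 10) → C = 50
  (29/5, 0) → C = 174/5
  (4, 1) → C = 29
The feasible region is unbounded (it extends along (0, 1), (1, 0)), but C strictly increases along every unbounded feasible direction, so there is no improving ray and the minimum is attained at a vertex.

The binding constraints are 5x_1 + 9x_2 = 29 and 9x_1 + 4x_2 = 40.
Solving simultaneously gives x_1 = 4, x_2 = 1.

x_1 = 4, x_2 = 1, minimum C = 29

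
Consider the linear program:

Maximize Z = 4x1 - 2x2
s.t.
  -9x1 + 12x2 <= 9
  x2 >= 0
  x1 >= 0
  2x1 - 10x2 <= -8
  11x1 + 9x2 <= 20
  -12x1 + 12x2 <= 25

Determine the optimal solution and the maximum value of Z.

x1 = 1, x2 = 1, maximum Z = 2

Feasible corners and Z = 4x1 - 2x2:
  (1/11, 9/11) → Z = -14/11
  (53/71, 93/71) → Z = 26/71
  (1, 1) → Z = 2

The optimum lies where 2x1 - 10x2 = -8 and 11x1 + 9x2 = 20.
Solving simultaneously gives x1 = 1, x2 = 1.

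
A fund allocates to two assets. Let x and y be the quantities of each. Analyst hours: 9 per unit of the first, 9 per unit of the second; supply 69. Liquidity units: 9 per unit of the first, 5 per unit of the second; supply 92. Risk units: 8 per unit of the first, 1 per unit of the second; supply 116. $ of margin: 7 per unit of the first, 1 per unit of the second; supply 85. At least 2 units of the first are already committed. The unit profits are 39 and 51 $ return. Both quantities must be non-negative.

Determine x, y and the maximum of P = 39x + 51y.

x = 2, y = 17/3, maximum P = 367

Extreme points and P = 39x + 51y:
  (23/3, 0) → P = 299
  (2, 0) → P = 78
  (2, 17/3) → P = 367

The binding constraints are 9x + 9y = 69 and x = 2.
Solving simultaneously gives x = 2, y = 17/3.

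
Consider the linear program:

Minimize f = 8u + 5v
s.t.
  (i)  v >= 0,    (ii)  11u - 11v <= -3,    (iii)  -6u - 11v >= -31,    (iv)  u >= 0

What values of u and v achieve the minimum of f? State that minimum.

Corner points and f = 8u + 5v:
  (28/17, 359/187) → f = 4259/187
  (0, 3/11) → f = 15/11
  (0, 31/11) → f = 155/11

The optimum lies where 11u - 11v = -3 and u = 0.
Solving simultaneously gives u = 0, v = 3/11.

u = 0, v = 3/11, minimum f = 15/11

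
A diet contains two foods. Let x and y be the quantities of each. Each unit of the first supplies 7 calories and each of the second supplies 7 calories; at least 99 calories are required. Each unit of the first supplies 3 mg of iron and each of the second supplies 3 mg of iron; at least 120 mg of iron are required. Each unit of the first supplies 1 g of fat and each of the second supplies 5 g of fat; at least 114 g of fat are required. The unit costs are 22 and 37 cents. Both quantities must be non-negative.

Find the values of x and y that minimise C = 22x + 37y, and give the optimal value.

x = 43/2, y = 37/2, minimum C = 2315/2

Extreme points and C = 22x + 37y:
  (0, 40) → C = 1480
  (114, 0) → C = 2508
  (43/2, 37/2) → C = 2315/2
The feasible region is unbounded (it extends along (0, 1), (1, 0)), but C strictly increases along every unbounded feasible direction, so there is no improving ray and the minimum is attained at a vertex.

At the optimal vertex, 3x + 3y = 120 and x + 5y = 114.
Solving simultaneously gives x = 43/2, y = 37/2.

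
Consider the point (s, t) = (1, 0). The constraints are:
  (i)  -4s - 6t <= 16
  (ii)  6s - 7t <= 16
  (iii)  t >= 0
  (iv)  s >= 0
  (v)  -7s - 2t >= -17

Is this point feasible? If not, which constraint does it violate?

feasible

(i): -4 ≤ 16 ✓
(ii): 6 ≤ 16 ✓
(iii): 0 ≥ 0 ✓
(iv): 1 ≥ 0 ✓
(v): -7 ≥ -17 ✓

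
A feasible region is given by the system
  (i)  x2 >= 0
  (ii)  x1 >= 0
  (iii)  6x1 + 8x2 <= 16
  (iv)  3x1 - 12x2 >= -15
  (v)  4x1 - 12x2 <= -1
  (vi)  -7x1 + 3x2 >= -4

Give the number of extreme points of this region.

5

The feasible vertices (each the meet of two boundaries and inside every other half-plane) are:
  (0, 5/4)
  (0, 1/12)
  (3/4, 23/16)
  (40/37, 44/37)
  (17/24, 23/72)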